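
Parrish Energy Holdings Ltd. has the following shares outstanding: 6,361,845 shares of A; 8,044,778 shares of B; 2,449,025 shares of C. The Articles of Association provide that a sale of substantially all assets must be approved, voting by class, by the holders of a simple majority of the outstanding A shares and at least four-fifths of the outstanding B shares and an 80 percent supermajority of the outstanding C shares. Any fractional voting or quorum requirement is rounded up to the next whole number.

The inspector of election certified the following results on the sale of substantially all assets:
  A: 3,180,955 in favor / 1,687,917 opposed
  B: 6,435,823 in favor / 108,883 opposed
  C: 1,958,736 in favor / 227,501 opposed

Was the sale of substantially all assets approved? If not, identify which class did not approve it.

A: a majority of 6361845 is 3180923; 3,180,923 required, 3,180,955 in favor — approved.
B: 4/5 of 8044778 = 6435822.40, rounded up to 6435823; 6,435,823 required, 6,435,823 in favor — approved.
C: 4/5 of 2449025 = 1959220; 1,959,220 required, 1,958,736 in favor — not approved.

Not approved — the C shares did not give the required vote.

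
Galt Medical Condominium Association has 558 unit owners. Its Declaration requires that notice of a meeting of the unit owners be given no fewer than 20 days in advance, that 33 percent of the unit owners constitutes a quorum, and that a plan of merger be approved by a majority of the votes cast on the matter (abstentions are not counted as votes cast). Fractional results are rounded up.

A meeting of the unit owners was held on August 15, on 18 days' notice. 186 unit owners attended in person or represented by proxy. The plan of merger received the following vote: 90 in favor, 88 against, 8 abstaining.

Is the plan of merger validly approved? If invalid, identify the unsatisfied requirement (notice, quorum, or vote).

Invalid — notice requirement not satisfied.

Notice: 18 days given; 20 required. Not satisfied.
Quorum: 33% of 558 = 184.14, rounded up to 185; 186 present. Satisfied.
Vote: requires a majority of the votes cast (186 − 8 abstaining = 178); a majority of 178 is 90, so 90 needed; 90 in favor. Satisfied.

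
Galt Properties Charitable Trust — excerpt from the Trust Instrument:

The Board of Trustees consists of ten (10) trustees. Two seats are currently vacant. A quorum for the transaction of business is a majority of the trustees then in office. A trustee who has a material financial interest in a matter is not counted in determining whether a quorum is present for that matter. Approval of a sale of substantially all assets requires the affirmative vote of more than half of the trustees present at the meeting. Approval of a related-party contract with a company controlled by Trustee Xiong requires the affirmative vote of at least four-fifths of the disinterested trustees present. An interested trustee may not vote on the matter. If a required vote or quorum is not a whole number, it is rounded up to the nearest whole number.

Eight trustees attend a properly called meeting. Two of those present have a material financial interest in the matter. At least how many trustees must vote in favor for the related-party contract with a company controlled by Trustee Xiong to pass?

The related-party contract with a company controlled by Trustee Xiong requires four-fifths of the disinterested trustees present (8 − 2 = 6).
4/5 of 6 = 4.80, rounded up to 5.

5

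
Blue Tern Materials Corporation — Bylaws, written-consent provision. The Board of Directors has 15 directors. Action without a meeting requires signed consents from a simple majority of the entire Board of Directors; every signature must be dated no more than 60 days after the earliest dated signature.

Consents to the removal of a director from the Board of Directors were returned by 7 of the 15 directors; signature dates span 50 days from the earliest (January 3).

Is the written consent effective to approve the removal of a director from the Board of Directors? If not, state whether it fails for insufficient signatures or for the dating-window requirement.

Signatures required: a simple majority of 15 — a majority of 15 is 8, so 8 needed; 7 signed. Insufficient.
Dating window: the latest signature is 50 days after the earliest; the limit is 60 days. Within the window.

Not effective — insufficient signatures.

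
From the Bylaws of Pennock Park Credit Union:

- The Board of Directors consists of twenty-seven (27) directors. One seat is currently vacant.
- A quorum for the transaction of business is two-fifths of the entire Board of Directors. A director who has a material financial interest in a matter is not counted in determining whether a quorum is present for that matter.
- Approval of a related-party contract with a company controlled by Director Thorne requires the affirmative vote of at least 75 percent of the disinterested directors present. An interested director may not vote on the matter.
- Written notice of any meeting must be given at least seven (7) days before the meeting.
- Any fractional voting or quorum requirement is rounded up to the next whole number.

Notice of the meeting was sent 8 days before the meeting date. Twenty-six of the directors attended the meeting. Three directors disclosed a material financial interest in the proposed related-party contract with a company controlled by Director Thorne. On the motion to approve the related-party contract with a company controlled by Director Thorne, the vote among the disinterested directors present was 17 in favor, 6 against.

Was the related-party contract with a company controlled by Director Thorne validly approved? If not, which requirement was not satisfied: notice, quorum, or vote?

Invalid — vote requirement not satisfied.

Notice: 8 days given; 7 required (8 ≥ 7). Satisfied.
Quorum: 26 present, but the 3 interested directors do not count, leaving 23. Quorum is 11. Satisfied.
Vote: the related-party contract with a company controlled by Director Thorne requires three-fourths of the disinterested directors present (26 − 3 = 23). 3/4 of 23 = 17.25, rounded up to 18, so 18 affirmative votes are needed; 17 voted in favor. Not satisfied.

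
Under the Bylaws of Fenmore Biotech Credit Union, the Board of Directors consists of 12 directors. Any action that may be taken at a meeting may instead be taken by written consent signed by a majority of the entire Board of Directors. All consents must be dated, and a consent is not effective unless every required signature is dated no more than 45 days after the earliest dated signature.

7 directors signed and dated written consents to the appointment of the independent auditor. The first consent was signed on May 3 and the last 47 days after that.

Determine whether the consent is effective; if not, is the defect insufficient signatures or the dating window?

Not effective — dating-window requirement not satisfied.

Signatures required: a majority of 12 — a majority of 12 is 7, so 7 needed; 7 signed. Sufficient.
Dating window: the latest signature is 47 days after the earliest; the limit is 45 days. Outside the window.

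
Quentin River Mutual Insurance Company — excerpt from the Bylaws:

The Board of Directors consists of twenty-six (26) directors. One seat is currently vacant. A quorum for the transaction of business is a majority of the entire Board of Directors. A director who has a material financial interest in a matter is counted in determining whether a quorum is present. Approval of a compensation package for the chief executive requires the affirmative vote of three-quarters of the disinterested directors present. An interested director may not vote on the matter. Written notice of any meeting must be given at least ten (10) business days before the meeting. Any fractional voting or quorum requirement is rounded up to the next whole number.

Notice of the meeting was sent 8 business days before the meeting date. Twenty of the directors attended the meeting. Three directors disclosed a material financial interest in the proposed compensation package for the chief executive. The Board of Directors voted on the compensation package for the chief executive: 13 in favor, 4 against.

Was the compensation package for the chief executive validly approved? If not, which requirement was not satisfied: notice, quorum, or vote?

Invalid — notice requirement not satisfied.

Notice: 8 business days given; 10 required (8 < 10). Not satisfied.
Quorum: 20 present (interested directors count toward quorum); quorum is 14. Satisfied.
Vote: the compensation package for the chief executive requires three-fourths of the disinterested directors present (20 − 3 = 17). 3/4 of 17 = 12.75, rounded up to 13, so 13 affirmative votes are needed; 13 voted in favor. Satisfied.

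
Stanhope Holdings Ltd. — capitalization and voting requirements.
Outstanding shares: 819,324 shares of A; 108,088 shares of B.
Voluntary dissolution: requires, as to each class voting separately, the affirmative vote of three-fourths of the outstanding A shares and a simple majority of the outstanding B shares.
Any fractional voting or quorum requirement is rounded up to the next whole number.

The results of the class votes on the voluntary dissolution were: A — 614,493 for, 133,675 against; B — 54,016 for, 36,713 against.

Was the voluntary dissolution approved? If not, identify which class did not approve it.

A: 3/4 of 819324 = 614493; 614,493 required, 614,493 in favor — approved.
B: a majority of 108088 is 54045; 54,045 required, 54,016 in favor — not approved.

Not approved — the B shares did not give the required vote.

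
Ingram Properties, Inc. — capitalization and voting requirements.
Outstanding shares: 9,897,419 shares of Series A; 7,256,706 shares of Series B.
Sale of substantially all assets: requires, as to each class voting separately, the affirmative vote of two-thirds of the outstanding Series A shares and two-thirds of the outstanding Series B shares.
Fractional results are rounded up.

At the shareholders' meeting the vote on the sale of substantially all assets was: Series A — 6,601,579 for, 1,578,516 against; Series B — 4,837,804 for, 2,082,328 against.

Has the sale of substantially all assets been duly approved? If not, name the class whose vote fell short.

Approved — every class gave the required vote.

Series A: 2/3 of 9897419 = 6598279.33, rounded up to 6598280; 6,598,280 required, 6,601,579 in favor — approved.
Series B: 2/3 of 7256706 = 4837804; 4,837,804 required, 4,837,804 in favor — approved.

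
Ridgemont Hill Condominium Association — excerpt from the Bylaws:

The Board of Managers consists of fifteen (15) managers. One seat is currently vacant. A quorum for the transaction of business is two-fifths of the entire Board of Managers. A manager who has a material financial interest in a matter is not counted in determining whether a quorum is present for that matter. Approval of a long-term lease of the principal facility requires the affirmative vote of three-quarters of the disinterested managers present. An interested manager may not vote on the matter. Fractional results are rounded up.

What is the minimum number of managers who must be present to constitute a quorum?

6

2/5 of 15 = 6.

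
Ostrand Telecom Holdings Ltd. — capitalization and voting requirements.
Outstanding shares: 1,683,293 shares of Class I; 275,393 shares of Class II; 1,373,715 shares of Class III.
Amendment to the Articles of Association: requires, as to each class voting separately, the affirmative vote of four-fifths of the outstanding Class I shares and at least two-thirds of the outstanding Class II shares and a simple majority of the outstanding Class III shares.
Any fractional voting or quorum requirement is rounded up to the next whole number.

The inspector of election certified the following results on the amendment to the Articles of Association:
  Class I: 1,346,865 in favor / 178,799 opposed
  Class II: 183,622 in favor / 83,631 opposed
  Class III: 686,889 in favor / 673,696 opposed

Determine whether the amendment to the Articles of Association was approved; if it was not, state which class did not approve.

Approved — every class gave the required vote.

Class I: 4/5 of 1683293 = 1346634.40, rounded up to 1346635; 1,346,635 required, 1,346,865 in favor — approved.
Class II: 2/3 of 275393 = 183595.33, rounded up to 183596; 183,596 required, 183,622 in favor — approved.
Class III: a majority of 1373715 is 686858; 686,858 required, 686,889 in favor — approved.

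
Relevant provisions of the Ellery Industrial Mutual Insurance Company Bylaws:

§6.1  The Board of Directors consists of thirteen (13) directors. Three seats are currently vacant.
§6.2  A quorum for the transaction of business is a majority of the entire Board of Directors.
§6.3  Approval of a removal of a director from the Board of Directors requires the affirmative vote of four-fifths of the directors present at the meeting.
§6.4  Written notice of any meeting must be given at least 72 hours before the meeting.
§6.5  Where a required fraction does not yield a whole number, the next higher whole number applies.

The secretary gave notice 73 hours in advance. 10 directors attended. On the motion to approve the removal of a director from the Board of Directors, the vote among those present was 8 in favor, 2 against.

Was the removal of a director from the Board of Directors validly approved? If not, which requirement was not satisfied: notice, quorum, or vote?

Valid — all requirements satisfied.

Notice: 73 hours given; 72 required (73 ≥ 72). Satisfied.
Quorum: 10 present; quorum is 7. Satisfied.
Vote: the removal of a director from the Board of Directors requires four-fifths of the directors present (10). 4/5 of 10 = 8, so 8 affirmative votes are needed; 8 voted in favor. Satisfied.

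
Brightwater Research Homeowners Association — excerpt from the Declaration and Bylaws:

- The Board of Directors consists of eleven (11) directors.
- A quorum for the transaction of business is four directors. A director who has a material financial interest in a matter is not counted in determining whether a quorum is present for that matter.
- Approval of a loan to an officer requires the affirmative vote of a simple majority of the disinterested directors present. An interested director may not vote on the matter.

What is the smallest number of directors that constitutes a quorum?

4

The quorum is fixed at 4.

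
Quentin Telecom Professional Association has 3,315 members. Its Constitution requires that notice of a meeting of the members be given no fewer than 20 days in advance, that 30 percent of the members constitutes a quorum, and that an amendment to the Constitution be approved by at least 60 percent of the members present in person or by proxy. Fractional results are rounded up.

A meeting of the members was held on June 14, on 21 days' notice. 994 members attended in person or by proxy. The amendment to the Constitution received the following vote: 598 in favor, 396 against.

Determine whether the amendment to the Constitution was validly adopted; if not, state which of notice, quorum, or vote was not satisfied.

Notice: 21 days given; 20 required. Satisfied.
Quorum: 30% of 3,315 = 994.50, rounded up to 995; 994 present. Not satisfied.
Vote: requires three-fifths of those present (994); 3/5 of 994 = 596.40, rounded up to 597, so 597 needed; 598 in favor. Satisfied.

Invalid — quorum requirement not satisfied.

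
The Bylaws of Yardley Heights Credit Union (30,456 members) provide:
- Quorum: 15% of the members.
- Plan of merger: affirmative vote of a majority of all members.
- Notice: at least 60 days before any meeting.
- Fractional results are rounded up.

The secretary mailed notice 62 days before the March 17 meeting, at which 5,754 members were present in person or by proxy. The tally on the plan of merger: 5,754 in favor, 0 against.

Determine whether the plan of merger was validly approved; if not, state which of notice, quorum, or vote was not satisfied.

Invalid — vote requirement not satisfied.

Notice: 62 days given; 60 required. Satisfied.
Quorum: 15% of 30,456 = 4,568.40, rounded up to 4,569; 5,754 present. Satisfied.
Vote: requires a majority of all members (30,456); a majority of 30456 is 15229, so 15,229 needed; 5,754 in favor. Not satisfied.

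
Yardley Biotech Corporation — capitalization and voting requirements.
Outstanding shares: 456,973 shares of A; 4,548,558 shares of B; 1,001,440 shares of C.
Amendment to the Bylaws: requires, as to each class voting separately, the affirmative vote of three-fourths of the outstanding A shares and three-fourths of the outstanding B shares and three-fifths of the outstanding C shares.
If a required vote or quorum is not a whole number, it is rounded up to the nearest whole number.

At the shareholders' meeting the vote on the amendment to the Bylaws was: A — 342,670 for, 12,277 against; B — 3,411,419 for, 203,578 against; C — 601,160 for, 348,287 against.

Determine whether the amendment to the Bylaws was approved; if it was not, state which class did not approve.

Not approved — the A shares did not give the required vote.

A: 3/4 of 456973 = 342729.75, rounded up to 342730; 342,730 required, 342,670 in favor — not approved.
B: 3/4 of 4548558 = 3411418.50, rounded up to 3411419; 3,411,419 required, 3,411,419 in favor — approved.
C: 3/5 of 1001440 = 600864; 600,864 required, 601,160 in favor — approved.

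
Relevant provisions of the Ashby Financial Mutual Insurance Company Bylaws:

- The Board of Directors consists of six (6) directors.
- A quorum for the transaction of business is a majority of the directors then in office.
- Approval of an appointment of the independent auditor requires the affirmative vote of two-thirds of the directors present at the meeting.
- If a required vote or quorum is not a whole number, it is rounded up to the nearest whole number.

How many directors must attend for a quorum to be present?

A majority of 6 is 4.

4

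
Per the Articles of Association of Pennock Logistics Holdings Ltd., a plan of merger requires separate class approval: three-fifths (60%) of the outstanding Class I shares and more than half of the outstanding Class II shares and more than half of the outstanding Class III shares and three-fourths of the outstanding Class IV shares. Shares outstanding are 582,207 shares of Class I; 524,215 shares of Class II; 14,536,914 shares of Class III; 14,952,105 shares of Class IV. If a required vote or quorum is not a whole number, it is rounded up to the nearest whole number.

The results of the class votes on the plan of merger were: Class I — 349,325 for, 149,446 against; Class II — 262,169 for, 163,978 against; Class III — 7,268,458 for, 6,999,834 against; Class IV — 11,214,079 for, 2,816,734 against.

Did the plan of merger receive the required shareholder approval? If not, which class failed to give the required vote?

Class I: 3/5 of 582207 = 349324.20, rounded up to 349325; 349,325 required, 349,325 in favor — approved.
Class II: a majority of 524215 is 262108; 262,108 required, 262,169 in favor — approved.
Class III: a majority of 14536914 is 7268458; 7,268,458 required, 7,268,458 in favor — approved.
Class IV: 3/4 of 14952105 = 11214078.75, rounded up to 11214079; 11,214,079 required, 11,214,079 in favor — approved.

Approved — every class gave the required vote.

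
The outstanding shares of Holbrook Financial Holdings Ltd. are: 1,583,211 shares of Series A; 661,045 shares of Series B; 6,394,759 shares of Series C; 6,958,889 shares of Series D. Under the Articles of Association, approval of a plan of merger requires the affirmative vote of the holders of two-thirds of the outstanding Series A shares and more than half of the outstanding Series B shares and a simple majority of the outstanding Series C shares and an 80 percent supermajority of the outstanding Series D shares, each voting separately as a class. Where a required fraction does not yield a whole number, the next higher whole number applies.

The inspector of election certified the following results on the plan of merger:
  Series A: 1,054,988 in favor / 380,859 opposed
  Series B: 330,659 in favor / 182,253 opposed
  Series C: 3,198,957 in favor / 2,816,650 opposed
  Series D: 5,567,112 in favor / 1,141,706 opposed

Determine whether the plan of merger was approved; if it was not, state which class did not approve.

Series A: 2/3 of 1583211 = 1055474; 1,055,474 required, 1,054,988 in favor — not approved.
Series B: a majority of 661045 is 330523; 330,523 required, 330,659 in favor — approved.
Series C: a majority of 6394759 is 3197380; 3,197,380 required, 3,198,957 in favor — approved.
Series D: 4/5 of 6958889 = 5567111.20, rounded up to 5567112; 5,567,112 required, 5,567,112 in favor — approved.

Not approved — the Series A shares did not give the required vote.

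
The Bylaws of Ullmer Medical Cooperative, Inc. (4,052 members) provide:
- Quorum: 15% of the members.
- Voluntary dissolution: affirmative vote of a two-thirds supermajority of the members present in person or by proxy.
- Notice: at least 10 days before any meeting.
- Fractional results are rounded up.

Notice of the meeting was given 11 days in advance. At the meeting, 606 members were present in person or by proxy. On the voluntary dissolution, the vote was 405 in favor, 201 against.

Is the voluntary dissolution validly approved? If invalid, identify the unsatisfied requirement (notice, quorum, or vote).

Notice: 11 days given; 10 required. Satisfied.
Quorum: 15% of 4,052 = 607.80, rounded up to 608; 606 present. Not satisfied.
Vote: requires two-thirds of those present (606); 2/3 of 606 = 404, so 404 needed; 405 in favor. Satisfied.

Invalid — quorum requirement not satisfied.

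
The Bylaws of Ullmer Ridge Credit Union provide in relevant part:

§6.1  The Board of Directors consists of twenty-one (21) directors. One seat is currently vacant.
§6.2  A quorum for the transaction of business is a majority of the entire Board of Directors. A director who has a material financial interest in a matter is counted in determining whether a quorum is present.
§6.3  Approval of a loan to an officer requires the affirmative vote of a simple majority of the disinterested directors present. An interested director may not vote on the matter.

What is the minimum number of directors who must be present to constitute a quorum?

11

A majority of 21 is 11.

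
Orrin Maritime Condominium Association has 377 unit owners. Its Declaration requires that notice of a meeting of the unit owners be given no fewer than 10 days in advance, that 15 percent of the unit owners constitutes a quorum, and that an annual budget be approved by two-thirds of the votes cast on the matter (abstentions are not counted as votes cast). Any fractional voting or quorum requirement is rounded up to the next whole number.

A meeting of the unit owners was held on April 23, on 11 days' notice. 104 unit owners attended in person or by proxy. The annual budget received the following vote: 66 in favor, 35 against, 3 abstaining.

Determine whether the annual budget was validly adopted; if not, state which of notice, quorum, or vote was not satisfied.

Invalid — vote requirement not satisfied.

Notice: 11 days given; 10 required. Satisfied.
Quorum: 15% of 377 = 56.55, rounded up to 57; 104 present. Satisfied.
Vote: requires two-thirds of the votes cast (104 − 3 abstaining = 101); 2/3 of 101 = 67.33, rounded up to 68, so 68 needed; 66 in favor. Not satisfied.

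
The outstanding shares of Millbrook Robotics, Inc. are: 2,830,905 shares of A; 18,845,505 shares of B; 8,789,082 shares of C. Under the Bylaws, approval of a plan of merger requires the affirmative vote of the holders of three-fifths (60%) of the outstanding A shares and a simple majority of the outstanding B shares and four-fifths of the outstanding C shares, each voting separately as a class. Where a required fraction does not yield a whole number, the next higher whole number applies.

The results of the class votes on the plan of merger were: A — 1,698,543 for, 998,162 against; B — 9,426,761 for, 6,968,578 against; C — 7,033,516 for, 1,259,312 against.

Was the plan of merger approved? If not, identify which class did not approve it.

Approved — every class gave the required vote.

A: 3/5 of 2830905 = 1698543; 1,698,543 required, 1,698,543 in favor — approved.
B: a majority of 18845505 is 9422753; 9,422,753 required, 9,426,761 in favor — approved.
C: 4/5 of 8789082 = 7031265.60, rounded up to 7031266; 7,031,266 required, 7,033,516 in favor — approved.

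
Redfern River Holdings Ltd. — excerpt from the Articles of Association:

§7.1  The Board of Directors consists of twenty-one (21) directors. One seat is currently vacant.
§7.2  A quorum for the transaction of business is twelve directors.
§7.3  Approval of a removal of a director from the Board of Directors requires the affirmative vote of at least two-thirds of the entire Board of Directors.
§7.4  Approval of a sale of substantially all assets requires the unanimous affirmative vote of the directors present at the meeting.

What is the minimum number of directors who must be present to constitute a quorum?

12

The quorum is fixed at 12.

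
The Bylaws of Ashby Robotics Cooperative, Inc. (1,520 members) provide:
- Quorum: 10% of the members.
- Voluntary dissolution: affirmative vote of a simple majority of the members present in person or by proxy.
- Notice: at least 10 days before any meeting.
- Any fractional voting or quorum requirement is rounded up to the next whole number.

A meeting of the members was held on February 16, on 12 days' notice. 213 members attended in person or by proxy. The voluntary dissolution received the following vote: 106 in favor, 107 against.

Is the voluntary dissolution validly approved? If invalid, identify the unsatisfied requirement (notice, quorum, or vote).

Notice: 12 days given; 10 required. Satisfied.
Quorum: 10% of 1,520 = 152; 213 present. Satisfied.
Vote: requires a majority of those present (213); a majority of 213 is 107, so 107 needed; 106 in favor. Not satisfied.

Invalid — vote requirement not satisfied.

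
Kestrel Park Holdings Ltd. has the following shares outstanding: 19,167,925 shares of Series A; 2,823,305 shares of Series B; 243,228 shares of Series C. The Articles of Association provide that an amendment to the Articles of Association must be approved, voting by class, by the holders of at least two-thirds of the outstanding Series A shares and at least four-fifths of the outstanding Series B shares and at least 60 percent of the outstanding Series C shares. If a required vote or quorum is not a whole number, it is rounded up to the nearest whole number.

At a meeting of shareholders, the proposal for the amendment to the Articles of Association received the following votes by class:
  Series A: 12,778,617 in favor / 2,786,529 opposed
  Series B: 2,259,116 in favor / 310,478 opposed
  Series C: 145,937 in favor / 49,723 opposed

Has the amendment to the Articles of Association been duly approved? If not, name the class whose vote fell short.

Approved — every class gave the required vote.

Series A: 2/3 of 19167925 = 12778616.67, rounded up to 12778617; 12,778,617 required, 12,778,617 in favor — approved.
Series B: 4/5 of 2823305 = 2258644; 2,258,644 required, 2,259,116 in favor — approved.
Series C: 3/5 of 243228 = 145936.80, rounded up to 145937; 145,937 required, 145,937 in favor — approved.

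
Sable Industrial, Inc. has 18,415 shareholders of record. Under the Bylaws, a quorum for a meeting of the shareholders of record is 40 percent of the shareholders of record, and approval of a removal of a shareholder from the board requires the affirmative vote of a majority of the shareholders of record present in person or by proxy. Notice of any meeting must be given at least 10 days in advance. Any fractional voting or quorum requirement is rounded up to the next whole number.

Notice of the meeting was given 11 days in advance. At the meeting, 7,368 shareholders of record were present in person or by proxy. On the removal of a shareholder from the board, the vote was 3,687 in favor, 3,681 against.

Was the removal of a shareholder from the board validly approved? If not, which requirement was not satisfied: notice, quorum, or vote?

Notice: 11 days given; 10 required. Satisfied.
Quorum: 40% of 18,415 = 7,366; 7,368 present. Satisfied.
Vote: requires a majority of those present (7,368); a majority of 7368 is 3685, so 3,685 needed; 3,687 in favor. Satisfied.

Valid — all requirements satisfied.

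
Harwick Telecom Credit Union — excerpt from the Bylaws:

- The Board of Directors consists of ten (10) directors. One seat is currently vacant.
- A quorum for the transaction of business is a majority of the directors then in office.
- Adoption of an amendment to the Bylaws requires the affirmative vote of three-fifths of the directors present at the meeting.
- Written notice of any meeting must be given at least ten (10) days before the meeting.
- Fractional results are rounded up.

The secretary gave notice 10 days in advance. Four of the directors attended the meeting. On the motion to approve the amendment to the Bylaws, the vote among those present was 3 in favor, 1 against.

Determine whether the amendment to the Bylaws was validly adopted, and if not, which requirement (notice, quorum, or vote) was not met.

Invalid — quorum requirement not satisfied.

Notice: 10 days given; 10 required (10 ≥ 10). Satisfied.
Quorum: 4 present; quorum is 5. Not satisfied.
Vote: the amendment to the Bylaws requires three-fifths of the directors present (4). 3/5 of 4 = 2.40, rounded up to 3, so 3 affirmative votes are needed; 3 voted in favor. Satisfied. (Moot — without a quorum no business can be validly transacted.)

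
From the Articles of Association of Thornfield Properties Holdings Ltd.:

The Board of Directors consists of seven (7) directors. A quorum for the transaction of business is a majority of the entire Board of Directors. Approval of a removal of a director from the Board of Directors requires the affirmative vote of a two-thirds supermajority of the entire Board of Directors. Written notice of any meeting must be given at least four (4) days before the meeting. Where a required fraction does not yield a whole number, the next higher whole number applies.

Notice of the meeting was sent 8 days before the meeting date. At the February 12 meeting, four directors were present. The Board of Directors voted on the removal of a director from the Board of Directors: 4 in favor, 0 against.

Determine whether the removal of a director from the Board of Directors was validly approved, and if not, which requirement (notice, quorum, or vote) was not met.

Invalid — vote requirement not satisfied.

Notice: 8 days given; 4 required (8 ≥ 4). Satisfied.
Quorum: 4 present; quorum is 4. Satisfied.
Vote: the removal of a director from the Board of Directors requires two-thirds of the entire Board of Directors (7). 2/3 of 7 = 4.67, rounded up to 5, so 5 affirmative votes are needed; 4 voted in favor. Not satisfied.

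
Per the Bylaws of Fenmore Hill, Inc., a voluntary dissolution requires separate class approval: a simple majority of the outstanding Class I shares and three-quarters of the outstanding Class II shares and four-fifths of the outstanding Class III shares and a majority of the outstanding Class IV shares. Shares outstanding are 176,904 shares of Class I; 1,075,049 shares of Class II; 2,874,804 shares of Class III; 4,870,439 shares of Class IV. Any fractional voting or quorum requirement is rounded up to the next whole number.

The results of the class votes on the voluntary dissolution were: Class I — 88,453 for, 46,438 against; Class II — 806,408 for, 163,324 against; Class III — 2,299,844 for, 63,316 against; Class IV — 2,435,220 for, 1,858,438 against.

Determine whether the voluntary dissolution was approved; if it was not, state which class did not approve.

Approved — every class gave the required vote.

Class I: a majority of 176904 is 88453; 88,453 required, 88,453 in favor — approved.
Class II: 3/4 of 1075049 = 806286.75, rounded up to 806287; 806,287 required, 806,408 in favor — approved.
Class III: 4/5 of 2874804 = 2299843.20, rounded up to 2299844; 2,299,844 required, 2,299,844 in favor — approved.
Class IV: a majority of 4870439 is 2435220; 2,435,220 required, 2,435,220 in favor — approved.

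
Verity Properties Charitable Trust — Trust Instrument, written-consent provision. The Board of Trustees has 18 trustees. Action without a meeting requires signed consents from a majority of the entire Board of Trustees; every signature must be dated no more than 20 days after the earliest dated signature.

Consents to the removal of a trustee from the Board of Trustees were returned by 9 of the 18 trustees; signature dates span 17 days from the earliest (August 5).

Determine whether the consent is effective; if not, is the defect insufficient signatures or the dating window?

Signatures required: a majority of 18 — a majority of 18 is 10, so 10 needed; 9 signed. Insufficient.
Dating window: the latest signature is 17 days after the earliest; the limit is 20 days. Within the window.

Not effective — insufficient signatures.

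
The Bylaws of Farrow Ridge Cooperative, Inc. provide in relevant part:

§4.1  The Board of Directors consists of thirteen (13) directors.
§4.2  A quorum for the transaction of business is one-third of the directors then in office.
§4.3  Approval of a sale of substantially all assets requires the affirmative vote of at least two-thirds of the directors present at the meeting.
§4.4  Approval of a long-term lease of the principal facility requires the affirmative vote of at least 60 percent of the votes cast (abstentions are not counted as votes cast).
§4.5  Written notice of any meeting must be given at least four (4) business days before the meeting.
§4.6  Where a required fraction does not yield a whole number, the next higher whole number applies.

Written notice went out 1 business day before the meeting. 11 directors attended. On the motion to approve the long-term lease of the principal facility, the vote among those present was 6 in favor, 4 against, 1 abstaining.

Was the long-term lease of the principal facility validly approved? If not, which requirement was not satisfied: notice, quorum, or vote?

Notice: 1 business day given; 4 required (1 < 4). Not satisfied.
Quorum: 11 present; quorum is 5. Satisfied.
Vote: the long-term lease of the principal facility requires three-fifths of the votes cast (11 present − 1 abstaining = 10). 3/5 of 10 = 6, so 6 affirmative votes are needed; 6 voted in favor. Satisfied.

Invalid — notice requirement not satisfied.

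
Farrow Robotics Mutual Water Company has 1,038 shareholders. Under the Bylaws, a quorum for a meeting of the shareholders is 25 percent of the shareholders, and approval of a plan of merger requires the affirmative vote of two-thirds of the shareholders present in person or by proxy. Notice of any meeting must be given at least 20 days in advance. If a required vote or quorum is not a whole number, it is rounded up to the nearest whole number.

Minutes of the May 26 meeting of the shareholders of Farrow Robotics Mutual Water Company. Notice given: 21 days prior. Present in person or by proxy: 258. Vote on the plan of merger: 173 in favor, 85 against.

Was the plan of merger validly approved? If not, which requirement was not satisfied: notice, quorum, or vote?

Notice: 21 days given; 20 required. Satisfied.
Quorum: 25% of 1,038 = 259.50, rounded up to 260; 258 present. Not satisfied.
Vote: requires two-thirds of those present (258); 2/3 of 258 = 172, so 172 needed; 173 in favor. Satisfied.

Invalid — quorum requirement not satisfied.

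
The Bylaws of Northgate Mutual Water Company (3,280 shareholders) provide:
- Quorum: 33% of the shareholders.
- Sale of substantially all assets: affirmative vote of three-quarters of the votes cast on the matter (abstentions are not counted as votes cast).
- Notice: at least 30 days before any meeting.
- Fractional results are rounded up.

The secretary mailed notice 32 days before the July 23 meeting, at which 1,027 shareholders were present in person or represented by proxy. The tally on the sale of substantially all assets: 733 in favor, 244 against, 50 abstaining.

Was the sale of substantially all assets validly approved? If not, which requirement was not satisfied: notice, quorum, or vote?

Invalid — quorum requirement not satisfied.

Notice: 32 days given; 30 required. Satisfied.
Quorum: 33% of 3,280 = 1,082.40, rounded up to 1,083; 1,027 present. Not satisfied.
Vote: requires three-fourths of the votes cast (1,027 − 50 abstaining = 977); 3/4 of 977 = 732.75, rounded up to 733, so 733 needed; 733 in favor. Satisfied.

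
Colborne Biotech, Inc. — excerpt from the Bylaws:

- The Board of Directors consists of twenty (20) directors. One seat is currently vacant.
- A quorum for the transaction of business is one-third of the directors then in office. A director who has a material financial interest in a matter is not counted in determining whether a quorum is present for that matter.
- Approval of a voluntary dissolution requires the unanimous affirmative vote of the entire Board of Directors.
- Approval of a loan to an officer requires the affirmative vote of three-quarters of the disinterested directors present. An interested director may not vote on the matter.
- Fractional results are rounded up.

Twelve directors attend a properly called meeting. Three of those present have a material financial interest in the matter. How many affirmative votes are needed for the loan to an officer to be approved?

The loan to an officer requires three-fourths of the disinterested directors present (12 − 3 = 9).
3/4 of 9 = 6.75, rounded up to 7.

7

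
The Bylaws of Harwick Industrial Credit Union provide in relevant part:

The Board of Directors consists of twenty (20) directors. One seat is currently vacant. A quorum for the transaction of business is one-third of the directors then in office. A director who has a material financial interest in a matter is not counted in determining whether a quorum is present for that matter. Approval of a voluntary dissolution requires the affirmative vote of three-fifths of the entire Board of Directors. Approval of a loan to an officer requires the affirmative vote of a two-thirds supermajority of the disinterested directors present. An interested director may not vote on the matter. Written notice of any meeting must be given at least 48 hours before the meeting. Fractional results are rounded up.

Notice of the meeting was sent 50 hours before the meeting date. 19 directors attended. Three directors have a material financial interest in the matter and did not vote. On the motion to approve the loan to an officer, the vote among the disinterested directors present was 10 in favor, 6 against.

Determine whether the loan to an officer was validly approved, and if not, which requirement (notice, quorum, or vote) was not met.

Invalid — vote requirement not satisfied.

Notice: 50 hours given; 48 required (50 ≥ 48). Satisfied.
Quorum: 19 present, but the 3 interested directors do not count, leaving 16. Quorum is 7. Satisfied.
Vote: the loan to an officer requires two-thirds of the disinterested directors present (19 − 3 = 16). 2/3 of 16 = 10.67, rounded up to 11, so 11 affirmative votes are needed; 10 voted in favor. Not satisfied.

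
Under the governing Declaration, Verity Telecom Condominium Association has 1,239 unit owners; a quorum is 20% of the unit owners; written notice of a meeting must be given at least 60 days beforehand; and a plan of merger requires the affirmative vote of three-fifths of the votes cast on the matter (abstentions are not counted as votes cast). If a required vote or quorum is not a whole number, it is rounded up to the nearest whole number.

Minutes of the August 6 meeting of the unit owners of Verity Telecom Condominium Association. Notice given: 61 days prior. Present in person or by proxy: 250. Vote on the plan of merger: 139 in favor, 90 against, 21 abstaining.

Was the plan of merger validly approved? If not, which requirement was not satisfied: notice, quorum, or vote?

Notice: 61 days given; 60 required. Satisfied.
Quorum: 20% of 1,239 = 247.80, rounded up to 248; 250 present. Satisfied.
Vote: requires three-fifths of the votes cast (250 − 21 abstaining = 229); 3/5 of 229 = 137.40, rounded up to 138, so 138 needed; 139 in favor. Satisfied.

Valid — all requirements satisfied.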